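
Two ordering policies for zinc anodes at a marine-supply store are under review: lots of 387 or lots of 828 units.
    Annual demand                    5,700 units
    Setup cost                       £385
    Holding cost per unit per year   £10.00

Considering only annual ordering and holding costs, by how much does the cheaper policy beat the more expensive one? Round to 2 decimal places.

TC(Q) = (D/Q)S + (Q/2)H
TC(387) = (5,700/387)×385 + (387/2)×10 = £7,605.54
TC(828) = (5,700/828)×385 + (828/2)×10 = £6,790.36
Cheaper: Q = 828.  Difference = £815.18

£815.18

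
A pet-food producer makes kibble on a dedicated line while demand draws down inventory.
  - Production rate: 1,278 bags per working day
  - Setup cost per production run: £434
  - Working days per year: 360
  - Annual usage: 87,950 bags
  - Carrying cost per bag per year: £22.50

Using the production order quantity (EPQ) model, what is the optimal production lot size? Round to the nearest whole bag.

Daily demand d = 87,950/360 = 244.306; p = 1278; 1 − d/p = 0.80884
EPQ = √(2DS / (H(1 − d/p)))
    = √(2 × 87,950 × 434 / (22.5 × 0.80884)) ≈ 2,048.12

2,048 bags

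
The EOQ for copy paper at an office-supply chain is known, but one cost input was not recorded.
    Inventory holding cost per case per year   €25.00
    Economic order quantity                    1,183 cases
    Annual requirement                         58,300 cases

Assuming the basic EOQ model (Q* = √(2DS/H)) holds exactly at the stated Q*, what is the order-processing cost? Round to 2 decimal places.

EOQ relation: Q² = 2DS/H, so rearrange for the unknown.
S = Q²H / (2D) = 1,183² × 25 / (2 × 58,300) = 300.0620

€300.06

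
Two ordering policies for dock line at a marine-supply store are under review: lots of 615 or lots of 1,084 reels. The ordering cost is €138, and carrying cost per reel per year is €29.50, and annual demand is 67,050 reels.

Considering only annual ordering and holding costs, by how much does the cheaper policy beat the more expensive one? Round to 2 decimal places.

€408.27

For each Q, cost = (D/Q)·S + (Q/2)·H.
TC(615) = (67,050/615)×138 + (615/2)×29.5 = €24,116.62
TC(1,084) = (67,050/1,084)×138 + (1,084/2)×29.5 = €24,524.89
|ΔTC| = |€24,116.62 − €24,524.89| = €408.27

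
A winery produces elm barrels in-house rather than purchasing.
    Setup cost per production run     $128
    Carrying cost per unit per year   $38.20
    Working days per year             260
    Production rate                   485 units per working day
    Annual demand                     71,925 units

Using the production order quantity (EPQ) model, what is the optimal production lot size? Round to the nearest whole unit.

1,059 units

Daily demand d = 71,925/260 = 276.635; p = 485; 1 − d/p = 0.42962
EPQ = √(2DS / (H(1 − d/p)))
    = √(2 × 71,925 × 128 / (38.2 × 0.42962)) ≈ 1,059.22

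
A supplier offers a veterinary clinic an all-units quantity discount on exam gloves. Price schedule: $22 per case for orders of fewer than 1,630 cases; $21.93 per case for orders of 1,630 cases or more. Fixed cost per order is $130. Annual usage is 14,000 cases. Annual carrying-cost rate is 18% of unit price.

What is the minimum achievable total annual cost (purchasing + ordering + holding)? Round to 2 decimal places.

$311,353.70

H₁ = 18%×$22 = $3.9600;  H₂ = 18%×$21.93 = $3.9474
EOQ₁ = √(2×14,000×130/3.9600) = 958.74  (< 1,630, feasible at tier 1)
EOQ₂ = √(2×14,000×130/3.9474) = 960.27  (< 1,630 → use Q = 1,630 at tier-2 price)
TC(tier 1 (EOQ₁), Q≈958.7) = $311,796.63
TC(tier 2, Q≈1,630.0) = $311,353.70
Minimum at tier 2: $311,353.70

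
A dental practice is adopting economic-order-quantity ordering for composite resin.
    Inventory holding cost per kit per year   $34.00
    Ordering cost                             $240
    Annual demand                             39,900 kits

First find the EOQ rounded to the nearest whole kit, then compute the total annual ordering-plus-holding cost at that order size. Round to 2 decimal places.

EOQ = √(2DS/H) = √(2 × 39,900 × 240 / 34)
    = √(563,294.12) ≈ 750.53 → Q = 751 kits
Ordering: D/Q × S = 39,900/751 × $240 = $12,751.00
Holding:  Q/2 × H = 751/2 × $34 = $12,767.00
Total = $12,751.00 + $12,767.00 = $25,518.00

$25,518.00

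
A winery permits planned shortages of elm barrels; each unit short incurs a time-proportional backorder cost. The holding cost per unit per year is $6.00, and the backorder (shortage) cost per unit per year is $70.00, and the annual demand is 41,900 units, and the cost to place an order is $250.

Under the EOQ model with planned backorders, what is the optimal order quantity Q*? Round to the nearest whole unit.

Basic EOQ = √(2·41,900·250/6) = 1,868.600
Backorder adjustment √((H+b)/b) = √((6+70)/70) = 1.0420
Q* = 1,868.600 × 1.0420 ≈ 1,947.04

1,947 units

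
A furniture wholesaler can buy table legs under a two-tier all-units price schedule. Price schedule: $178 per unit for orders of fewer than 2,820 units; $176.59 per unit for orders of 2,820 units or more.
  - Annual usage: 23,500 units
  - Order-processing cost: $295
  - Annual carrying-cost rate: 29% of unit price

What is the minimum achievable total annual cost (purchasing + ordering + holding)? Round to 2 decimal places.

H₁ = 29%×$178 = $51.6200;  H₂ = 29%×$176.59 = $51.2111
EOQ₁ = √(2×23,500×295/51.6200) = 518.26  (< 2,820, feasible at tier 1)
EOQ₂ = √(2×23,500×295/51.2111) = 520.33  (< 2,820 → use Q = 2,820 at tier-2 price)
TC(tier 1 (EOQ₁), Q≈518.3) = $4,209,752.78
TC(tier 2, Q≈2,820.0) = $4,224,530.98
Minimum at tier 1 (EOQ₁): $4,209,752.78

$4,209,752.78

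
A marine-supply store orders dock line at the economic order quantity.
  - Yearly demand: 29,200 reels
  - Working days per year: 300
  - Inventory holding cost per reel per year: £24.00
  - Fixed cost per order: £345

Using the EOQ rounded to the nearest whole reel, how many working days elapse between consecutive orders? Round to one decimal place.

Optimal lot size Q* = (2 × 29,200 × £345 / £24)^½ ≈ 916.24 → Q = 916 reels
Days between orders = 300 / (D/Q) = 300 / 31.878 ≈ 9.411

9.4 days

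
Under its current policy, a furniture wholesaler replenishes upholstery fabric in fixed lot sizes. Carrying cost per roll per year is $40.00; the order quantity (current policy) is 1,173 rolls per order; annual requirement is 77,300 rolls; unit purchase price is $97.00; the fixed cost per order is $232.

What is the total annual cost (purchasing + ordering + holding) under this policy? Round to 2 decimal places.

$7,536,848.66

Ordering: D/Q × S = 77,300/1,173 × $232 = $15,288.66
Holding:  Q/2 × H = 1,173/2 × $40 = $23,460.00
Purchase cost = D·C = 77,300 × 97 = $7,498,100.00
Total = $15,288.66 + $23,460.00 + $7,498,100.00 = $7,536,848.66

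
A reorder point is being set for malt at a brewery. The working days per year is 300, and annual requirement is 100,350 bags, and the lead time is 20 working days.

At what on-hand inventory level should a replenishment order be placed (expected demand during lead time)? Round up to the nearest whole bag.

6,690 bags

Daily demand d = 100,350 / 300 = 334.500 bags/day
Demand during lead time = 334.500 × 20 = 6,690.00
Reorder point = 6,690.00 → round up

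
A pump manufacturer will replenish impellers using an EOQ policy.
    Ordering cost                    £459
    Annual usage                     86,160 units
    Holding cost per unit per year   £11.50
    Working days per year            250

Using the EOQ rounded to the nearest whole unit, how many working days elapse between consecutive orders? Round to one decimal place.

EOQ = √(2DS/H) = √(2 × 86,160 × 459 / 11.5)
    = √(6,877,815.65) ≈ 2,622.56 → Q = 2,623 units
T = Q/D × 250 days = 2,623/86,160 × 250 = 7.611 days

7.6 days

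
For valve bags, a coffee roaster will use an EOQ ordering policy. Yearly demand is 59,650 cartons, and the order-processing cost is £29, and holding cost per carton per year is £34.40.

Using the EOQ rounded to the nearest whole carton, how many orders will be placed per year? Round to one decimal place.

Optimal lot size Q* = (2 × 59,650 × £29 / £34.4)^½ ≈ 317.13 → Q = 317
Orders per year = D/Q = 59,650 / 317 = 188.170

188.2 orders per year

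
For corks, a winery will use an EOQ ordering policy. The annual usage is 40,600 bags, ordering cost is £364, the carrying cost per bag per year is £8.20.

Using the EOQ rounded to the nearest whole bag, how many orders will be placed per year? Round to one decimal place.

Q* = √(2·D·S / H) = √(2·40,600·364 / 8.2) = √3,604,487.8 ≈ 1,898.55 → Q = 1,899
N = D/Q = 40,600/1,899 ≈ 21.380 orders/yr

21.4 orders per year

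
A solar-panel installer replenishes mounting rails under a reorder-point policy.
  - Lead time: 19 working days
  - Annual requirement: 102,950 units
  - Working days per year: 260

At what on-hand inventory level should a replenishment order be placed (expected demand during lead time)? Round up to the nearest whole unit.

Daily demand d = 102,950 / 260 = 395.962 units/day
Demand during lead time = 395.962 × 19 = 7,523.27
Reorder point = 7,523.27 → round up

7,524 units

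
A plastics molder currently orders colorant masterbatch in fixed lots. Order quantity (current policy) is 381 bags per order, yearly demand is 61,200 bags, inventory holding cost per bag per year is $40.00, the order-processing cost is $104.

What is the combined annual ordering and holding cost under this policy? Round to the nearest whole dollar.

Orders/yr = 61,200/381 = 160.630; ordering cost = 160.630 × $104 = $16,705.51
Average inventory = 381/2 = 190.5; holding cost = 190.5 × $40 = $7,620.00
Total = $16,705.51 + $7,620.00 = $24,325.51

$24,326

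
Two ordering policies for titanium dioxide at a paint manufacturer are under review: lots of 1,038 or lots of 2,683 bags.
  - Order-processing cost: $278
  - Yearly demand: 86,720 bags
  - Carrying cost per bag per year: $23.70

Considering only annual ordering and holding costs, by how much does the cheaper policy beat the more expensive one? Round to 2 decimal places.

$5,253.19

TC(Q) = (D/Q)S + (Q/2)H
TC(1,038) = (86,720/1,038)×278 + (1,038/2)×23.7 = $35,525.89
TC(2,683) = (86,720/2,683)×278 + (2,683/2)×23.7 = $40,779.07
Cheaper: Q = 1,038.  Difference = $5,253.19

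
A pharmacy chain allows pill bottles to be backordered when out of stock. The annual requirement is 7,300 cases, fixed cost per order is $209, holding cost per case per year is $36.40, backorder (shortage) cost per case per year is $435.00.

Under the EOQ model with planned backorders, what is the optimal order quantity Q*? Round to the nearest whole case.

301 cases

Basic EOQ = √(2·7,300·209/36.4) = 289.534
Backorder adjustment √((H+b)/b) = √((36.4+435)/435) = 1.0410
Q* = 289.534 × 1.0410 ≈ 301.40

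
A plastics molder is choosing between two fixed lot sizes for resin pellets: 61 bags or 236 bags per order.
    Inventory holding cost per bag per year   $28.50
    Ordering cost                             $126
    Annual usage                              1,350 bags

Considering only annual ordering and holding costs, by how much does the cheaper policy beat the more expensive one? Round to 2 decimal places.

$425.99

Annual cost at Q: ordering D·S/Q plus holding Q·H/2.
TC(61) = (1,350/61)×126 + (61/2)×28.5 = $3,657.77
TC(236) = (1,350/236)×126 + (236/2)×28.5 = $4,083.76
|ΔTC| = |$3,657.77 − $4,083.76| = $425.99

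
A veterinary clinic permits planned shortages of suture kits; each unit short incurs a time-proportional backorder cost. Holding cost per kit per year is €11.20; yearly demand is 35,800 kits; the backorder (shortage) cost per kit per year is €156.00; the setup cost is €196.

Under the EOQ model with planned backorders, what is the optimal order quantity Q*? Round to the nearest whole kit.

1,159 kits

Q* = √(2DS/H) · √((H + b)/b)
   = √(2 × 35,800 × 196 / 11.2) · √((11.2 + 156) / 156)
   = 1,119.375 × 1.0353 ≈ 1,158.86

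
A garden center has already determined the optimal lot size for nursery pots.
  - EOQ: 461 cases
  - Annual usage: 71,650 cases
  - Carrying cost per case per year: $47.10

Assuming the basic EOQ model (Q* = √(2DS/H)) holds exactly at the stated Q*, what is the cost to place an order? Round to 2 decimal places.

From Q* = √(2DS/H) ⇒ Q*² = 2DS/H.
S = Q²H / (2D) = 461² × 47.1 / (2 × 71,650) = 69.8516

$69.85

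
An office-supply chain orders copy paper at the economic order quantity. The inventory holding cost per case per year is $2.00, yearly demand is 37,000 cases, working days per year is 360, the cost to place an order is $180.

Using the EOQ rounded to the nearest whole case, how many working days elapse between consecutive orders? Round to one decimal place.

Optimal lot size Q* = (2 × 37,000 × $180 / $2)^½ ≈ 2,580.70 → Q = 2,581 cases
Days between orders = 360 / (D/Q) = 360 / 14.336 ≈ 25.112

25.1 days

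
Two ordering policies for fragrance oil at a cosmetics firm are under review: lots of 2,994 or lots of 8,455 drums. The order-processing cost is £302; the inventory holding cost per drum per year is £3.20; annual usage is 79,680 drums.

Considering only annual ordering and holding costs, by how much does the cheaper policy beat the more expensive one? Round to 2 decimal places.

£3,546.46

TC(Q) = (D/Q)S + (Q/2)H
TC(2,994) = (79,680/2,994)×302 + (2,994/2)×3.2 = £12,827.59
TC(8,455) = (79,680/8,455)×302 + (8,455/2)×3.2 = £16,374.05
Cheaper: Q = 2,994.  Difference = £3,546.46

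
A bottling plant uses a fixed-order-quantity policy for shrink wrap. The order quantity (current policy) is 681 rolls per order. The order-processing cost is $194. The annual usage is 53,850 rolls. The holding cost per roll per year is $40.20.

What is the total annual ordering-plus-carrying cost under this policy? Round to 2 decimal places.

$29,028.63

Ordering: D/Q × S = 53,850/681 × $194 = $15,340.53
Holding:  Q/2 × H = 681/2 × $40.2 = $13,688.10
Total = $15,340.53 + $13,688.10 = $29,028.63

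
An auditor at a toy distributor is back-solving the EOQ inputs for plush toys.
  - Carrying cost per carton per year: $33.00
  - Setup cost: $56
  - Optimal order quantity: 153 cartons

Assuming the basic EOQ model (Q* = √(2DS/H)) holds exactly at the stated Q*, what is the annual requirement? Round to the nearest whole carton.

6,897 cartons per year

Since Q* = (2DS/H)^½, squaring gives Q*²·H = 2DS.
D = Q²H / (2S) = 153² × 33 / (2 × 56) = 6,897.29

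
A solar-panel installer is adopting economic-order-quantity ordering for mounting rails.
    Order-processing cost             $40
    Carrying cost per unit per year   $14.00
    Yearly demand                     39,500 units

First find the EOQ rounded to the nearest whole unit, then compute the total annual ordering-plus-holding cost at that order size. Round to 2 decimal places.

2DS/H = 2·39,500·40/14 = 225,714.29
EOQ = √225,714.29 ≈ 475.09 → Q = 475 units
Orders/yr = 39,500/475 = 83.158; ordering cost = 83.158 × $40 = $3,326.32
Average inventory = 475/2 = 237.5; holding cost = 237.5 × $14 = $3,325.00
Total = $3,326.32 + $3,325.00 = $6,651.32

$6,651.32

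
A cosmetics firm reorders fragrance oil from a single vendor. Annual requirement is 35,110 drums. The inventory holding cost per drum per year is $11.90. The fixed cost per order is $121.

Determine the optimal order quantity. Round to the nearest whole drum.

Optimal lot size Q* = (2 × 35,110 × $121 / $11.9)^½ ≈ 844.99

845 drums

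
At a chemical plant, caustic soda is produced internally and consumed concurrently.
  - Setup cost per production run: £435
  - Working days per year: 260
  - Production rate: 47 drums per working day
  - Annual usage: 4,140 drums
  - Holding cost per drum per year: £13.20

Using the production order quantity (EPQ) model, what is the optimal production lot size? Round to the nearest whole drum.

Daily demand d = 4,140/260 = 15.923; p = 47; 1 − d/p = 0.66121
EPQ = √(2DS / (H(1 − d/p)))
    = √(2 × 4,140 × 435 / (13.2 × 0.66121)) ≈ 642.40

642 drums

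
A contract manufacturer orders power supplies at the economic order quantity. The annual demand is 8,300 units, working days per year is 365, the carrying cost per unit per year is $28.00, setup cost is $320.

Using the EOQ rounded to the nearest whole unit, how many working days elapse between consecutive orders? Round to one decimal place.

19.2 days

EOQ = √(2DS/H) = √(2 × 8,300 × 320 / 28)
    = √(189,714.29) ≈ 435.56 → Q = 436 units
Cycle time = (working days × Q)/D = (365 × 436) / 8,300 = 19.173 days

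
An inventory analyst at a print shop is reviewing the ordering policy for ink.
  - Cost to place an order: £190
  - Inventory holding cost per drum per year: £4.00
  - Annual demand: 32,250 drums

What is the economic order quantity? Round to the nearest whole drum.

1,750 drums

Optimal lot size Q* = (2 × 32,250 × £190 / £4)^½ ≈ 1,750.36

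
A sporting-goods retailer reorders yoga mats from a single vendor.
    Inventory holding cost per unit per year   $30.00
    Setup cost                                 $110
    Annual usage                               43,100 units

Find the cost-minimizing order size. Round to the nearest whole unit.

EOQ = √(2DS/H) = √(2 × 43,100 × 110 / 30)
    = √(316,066.67) ≈ 562.20

562 units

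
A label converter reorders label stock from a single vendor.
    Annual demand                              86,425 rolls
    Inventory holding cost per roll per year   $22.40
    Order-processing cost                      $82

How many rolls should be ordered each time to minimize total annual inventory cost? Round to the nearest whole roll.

795 rolls

Optimal lot size Q* = (2 × 86,425 × $82 / $22.4)^½ ≈ 795.46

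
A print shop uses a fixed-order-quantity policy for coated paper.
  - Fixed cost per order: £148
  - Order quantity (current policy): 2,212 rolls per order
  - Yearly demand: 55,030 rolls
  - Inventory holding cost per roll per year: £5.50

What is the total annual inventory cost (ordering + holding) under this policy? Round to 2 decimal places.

Annual ordering cost = (D/Q)·S = (55,030/2,212) × 148 = £3,681.93
Annual holding cost  = (Q/2)·H = (2,212/2) × 5.5 = £6,083.00
Total = £3,681.93 + £6,083.00 = £9,764.93

£9,764.93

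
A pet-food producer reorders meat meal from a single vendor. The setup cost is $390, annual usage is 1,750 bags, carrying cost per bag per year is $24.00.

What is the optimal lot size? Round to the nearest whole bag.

238 bags

Q* = √(2·D·S / H) = √(2·1,750·390 / 24) = √56,875.0 ≈ 238.48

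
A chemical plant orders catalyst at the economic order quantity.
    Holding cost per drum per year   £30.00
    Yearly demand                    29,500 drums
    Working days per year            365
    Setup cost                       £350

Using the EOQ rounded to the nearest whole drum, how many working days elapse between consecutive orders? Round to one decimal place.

10.3 days

Q* = √(2·D·S / H) = √(2·29,500·350 / 30) = √688,333.3 ≈ 829.66 → Q = 830 drums
Cycle time = (working days × Q)/D = (365 × 830) / 29,500 = 10.269 days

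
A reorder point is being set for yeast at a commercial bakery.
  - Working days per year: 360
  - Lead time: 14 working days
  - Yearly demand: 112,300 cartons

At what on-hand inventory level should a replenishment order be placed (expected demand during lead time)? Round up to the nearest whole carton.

4,368 cartons

Daily demand d = 112,300 / 360 = 311.944 cartons/day
Demand during lead time = 311.944 × 14 = 4,367.22
Reorder point = 4,367.22 → round up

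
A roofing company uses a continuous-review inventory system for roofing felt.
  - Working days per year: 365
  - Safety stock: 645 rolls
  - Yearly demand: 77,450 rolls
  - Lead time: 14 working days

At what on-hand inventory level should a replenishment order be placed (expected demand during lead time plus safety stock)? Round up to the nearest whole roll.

3,616 rolls

Daily demand d = 77,450 / 365 = 212.192 rolls/day
Demand during lead time = 212.192 × 14 = 2,970.68
Reorder point = 2,970.68 + 645 = 3,615.68 → round up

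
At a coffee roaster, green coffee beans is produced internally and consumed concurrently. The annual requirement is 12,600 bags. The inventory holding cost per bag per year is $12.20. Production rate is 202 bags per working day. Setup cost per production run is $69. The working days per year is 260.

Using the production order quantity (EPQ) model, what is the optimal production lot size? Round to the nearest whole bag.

433 bags

d = 12,600/260 = 48.4615 bags/day;  effective holding cost H(1 − d/p) = 12.2·(1 − 48.4615/202) = 9.27312
Q* = √(2DS / H_eff) = √(2·12,600·69 / 9.27312) ≈ 433.02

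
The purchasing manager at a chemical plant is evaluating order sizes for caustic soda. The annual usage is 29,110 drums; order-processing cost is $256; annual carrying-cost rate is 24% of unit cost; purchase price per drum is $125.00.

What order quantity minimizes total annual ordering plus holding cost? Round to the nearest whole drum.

H = i·C = 0.24 × $125 = $30.0000 per drum-year
2DS/H = 2·29,110·256/30 = 496,810.67
EOQ = √496,810.67 ≈ 704.85

705 drums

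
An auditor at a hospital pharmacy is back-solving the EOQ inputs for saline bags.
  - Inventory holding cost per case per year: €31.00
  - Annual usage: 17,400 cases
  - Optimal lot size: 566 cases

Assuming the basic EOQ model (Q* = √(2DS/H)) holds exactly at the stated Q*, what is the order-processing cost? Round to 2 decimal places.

€285.37

Since Q* = (2DS/H)^½, squaring gives Q*²·H = 2DS.
S = Q²H / (2D) = 566² × 31 / (2 × 17,400) = 285.3746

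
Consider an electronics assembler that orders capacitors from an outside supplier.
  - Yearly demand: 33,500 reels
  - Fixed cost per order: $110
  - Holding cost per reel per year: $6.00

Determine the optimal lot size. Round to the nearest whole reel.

Q* = √(2·D·S / H) = √(2·33,500·110 / 6) = √1,228,333.3 ≈ 1,108.30

1,108 reels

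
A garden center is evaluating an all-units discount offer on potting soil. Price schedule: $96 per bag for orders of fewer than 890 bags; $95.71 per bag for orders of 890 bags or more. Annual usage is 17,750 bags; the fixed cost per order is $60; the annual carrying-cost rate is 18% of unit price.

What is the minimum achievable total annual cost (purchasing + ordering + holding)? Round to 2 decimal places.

$1,707,715.50

H₁ = 18%×$96 = $17.2800;  H₂ = 18%×$95.71 = $17.2278
EOQ₁ = √(2×17,750×60/17.2800) = 351.09  (< 890, feasible at tier 1)
EOQ₂ = √(2×17,750×60/17.2278) = 351.62  (< 890 → use Q = 890 at tier-2 price)
TC(tier 1 (EOQ₁), Q≈351.1) = $1,710,066.83
TC(tier 2, Q≈890.0) = $1,707,715.50
Minimum at tier 2: $1,707,715.50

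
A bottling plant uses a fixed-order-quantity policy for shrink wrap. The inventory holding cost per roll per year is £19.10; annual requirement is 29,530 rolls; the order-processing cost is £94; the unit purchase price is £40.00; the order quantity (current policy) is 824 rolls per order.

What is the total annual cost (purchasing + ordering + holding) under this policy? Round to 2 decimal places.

Orders/yr = 29,530/824 = 35.837; ordering cost = 35.837 × £94 = £3,368.71
Average inventory = 824/2 = 412; holding cost = 412 × £19.1 = £7,869.20
Purchase cost = D·C = 29,530 × 40 = £1,181,200.00
Total = £3,368.71 + £7,869.20 + £1,181,200.00 = £1,192,437.91

£1,192,437.91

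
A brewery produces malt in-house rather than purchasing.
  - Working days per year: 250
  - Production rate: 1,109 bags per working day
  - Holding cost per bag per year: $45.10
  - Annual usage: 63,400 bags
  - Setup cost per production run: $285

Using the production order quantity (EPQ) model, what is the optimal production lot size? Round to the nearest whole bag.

Daily demand d = 63,400/250 = 253.600; p = 1109; 1 − d/p = 0.77133
EPQ = √(2DS / (H(1 − d/p)))
    = √(2 × 63,400 × 285 / (45.1 × 0.77133)) ≈ 1,019.24

1,019 bags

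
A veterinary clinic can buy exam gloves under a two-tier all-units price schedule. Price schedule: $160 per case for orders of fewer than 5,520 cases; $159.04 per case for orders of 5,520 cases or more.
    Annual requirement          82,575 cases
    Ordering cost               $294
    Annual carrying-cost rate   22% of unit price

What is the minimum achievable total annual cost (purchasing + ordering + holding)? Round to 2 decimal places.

H₁ = 22%×$160 = $35.2000;  H₂ = 22%×$159.04 = $34.9888
EOQ₁ = √(2×82,575×294/35.2000) = 1,174.47  (< 5,520, feasible at tier 1)
EOQ₂ = √(2×82,575×294/34.9888) = 1,178.01  (< 5,520 → use Q = 5,520 at tier-2 price)
TC(tier 1 (EOQ₁), Q≈1,174.5) = $13,253,341.31
TC(tier 2, Q≈5,520.0) = $13,233,695.10
Minimum at tier 2: $13,233,695.10

$13,233,695.10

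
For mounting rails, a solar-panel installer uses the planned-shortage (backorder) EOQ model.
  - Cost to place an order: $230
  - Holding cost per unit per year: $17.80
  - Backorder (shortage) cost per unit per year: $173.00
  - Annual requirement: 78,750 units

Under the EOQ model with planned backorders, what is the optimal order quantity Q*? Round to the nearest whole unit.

1,498 units

Basic EOQ = √(2·78,750·230/17.8) = 1,426.574
Backorder adjustment √((H+b)/b) = √((17.8+173)/173) = 1.0502
Q* = 1,426.574 × 1.0502 ≈ 1,498.17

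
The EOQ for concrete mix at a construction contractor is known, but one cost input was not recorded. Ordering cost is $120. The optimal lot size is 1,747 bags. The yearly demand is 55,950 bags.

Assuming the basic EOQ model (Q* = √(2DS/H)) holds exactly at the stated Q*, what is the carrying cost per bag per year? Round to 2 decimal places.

$4.40

EOQ relation: Q² = 2DS/H, so rearrange for the unknown.
H = 2DS / Q² = 2 × 55,950 × 120 / 1,747² = 4.3997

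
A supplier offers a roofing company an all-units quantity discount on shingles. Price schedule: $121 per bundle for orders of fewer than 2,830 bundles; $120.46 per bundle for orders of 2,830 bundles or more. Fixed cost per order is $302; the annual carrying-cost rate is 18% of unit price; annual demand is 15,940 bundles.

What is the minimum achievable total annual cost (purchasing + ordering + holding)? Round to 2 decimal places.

$1,943,220.77

H₁ = 18%×$121 = $21.7800;  H₂ = 18%×$120.46 = $21.6828
EOQ₁ = √(2×15,940×302/21.7800) = 664.87  (< 2,830, feasible at tier 1)
EOQ₂ = √(2×15,940×302/21.6828) = 666.35  (< 2,830 → use Q = 2,830 at tier-2 price)
TC(tier 1 (EOQ₁), Q≈664.9) = $1,943,220.77
TC(tier 2, Q≈2,830.0) = $1,952,514.58
Minimum at tier 1 (EOQ₁): $1,943,220.77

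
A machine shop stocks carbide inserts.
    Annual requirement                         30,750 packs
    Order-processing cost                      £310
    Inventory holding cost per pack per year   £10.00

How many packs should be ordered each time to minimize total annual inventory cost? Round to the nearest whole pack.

EOQ = √(2DS/H) = √(2 × 30,750 × 310 / 10)
    = √(1,906,500.00) ≈ 1,380.76

1,381 packs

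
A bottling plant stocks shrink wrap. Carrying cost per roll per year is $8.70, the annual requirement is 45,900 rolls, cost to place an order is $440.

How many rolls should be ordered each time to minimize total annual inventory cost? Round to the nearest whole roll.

2,155 rolls

Optimal lot size Q* = (2 × 45,900 × $440 / $8.7)^½ ≈ 2,154.71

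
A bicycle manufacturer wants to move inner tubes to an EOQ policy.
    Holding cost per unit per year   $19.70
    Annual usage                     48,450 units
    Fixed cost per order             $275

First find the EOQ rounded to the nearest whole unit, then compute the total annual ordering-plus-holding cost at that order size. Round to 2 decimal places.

$22,911.91

2DS/H = 2·48,450·275/19.7 = 1,352,664.97
EOQ = √1,352,664.97 ≈ 1,163.04 → Q = 1,163 units
Orders/yr = 48,450/1,163 = 41.660; ordering cost = 41.660 × $275 = $11,456.36
Average inventory = 1,163/2 = 581.5; holding cost = 581.5 × $19.7 = $11,455.55
Total = $11,456.36 + $11,455.55 = $22,911.91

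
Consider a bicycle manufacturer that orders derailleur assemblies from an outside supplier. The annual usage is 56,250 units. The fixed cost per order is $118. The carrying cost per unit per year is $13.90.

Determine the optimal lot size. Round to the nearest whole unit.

Q* = √(2·D·S / H) = √(2·56,250·118 / 13.9) = √955,036.0 ≈ 977.26

977 units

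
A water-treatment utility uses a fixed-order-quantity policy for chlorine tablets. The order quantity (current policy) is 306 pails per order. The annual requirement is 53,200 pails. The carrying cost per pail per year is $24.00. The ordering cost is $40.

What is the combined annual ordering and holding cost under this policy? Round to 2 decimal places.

Annual ordering cost = (D/Q)·S = (53,200/306) × 40 = $6,954.25
Annual holding cost  = (Q/2)·H = (306/2) × 24 = $3,672.00
Total = $6,954.25 + $3,672.00 = $10,626.25

$10,626.25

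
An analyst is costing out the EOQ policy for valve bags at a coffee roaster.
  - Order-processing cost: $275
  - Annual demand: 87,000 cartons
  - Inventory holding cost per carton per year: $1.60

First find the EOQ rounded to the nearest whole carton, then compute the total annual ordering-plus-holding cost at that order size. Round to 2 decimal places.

$8,749.86

Q* = √(2·D·S / H) = √(2·87,000·275 / 1.6) = √29,906,250.0 ≈ 5,468.66 → Q = 5,469 cartons
Orders/yr = 87,000/5,469 = 15.908; ordering cost = 15.908 × $275 = $4,374.66
Average inventory = 5,469/2 = 2734.5; holding cost = 2734.5 × $1.6 = $4,375.20
Total = $4,374.66 + $4,375.20 = $8,749.86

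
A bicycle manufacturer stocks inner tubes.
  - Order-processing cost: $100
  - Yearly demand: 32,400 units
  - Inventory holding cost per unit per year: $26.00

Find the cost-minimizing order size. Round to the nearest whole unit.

499 units

EOQ = √(2DS/H) = √(2 × 32,400 × 100 / 26)
    = √(249,230.77) ≈ 499.23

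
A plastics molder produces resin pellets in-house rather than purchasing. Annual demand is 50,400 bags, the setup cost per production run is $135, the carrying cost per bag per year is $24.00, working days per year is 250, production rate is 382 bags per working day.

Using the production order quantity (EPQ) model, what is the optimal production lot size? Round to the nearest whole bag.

d = 50,400/250 = 201.6000 bags/day;  effective holding cost H(1 − d/p) = 24·(1 − 201.6000/382) = 11.33403
Q* = √(2DS / H_eff) = √(2·50,400·135 / 11.33403) ≈ 1,095.73

1,096 bags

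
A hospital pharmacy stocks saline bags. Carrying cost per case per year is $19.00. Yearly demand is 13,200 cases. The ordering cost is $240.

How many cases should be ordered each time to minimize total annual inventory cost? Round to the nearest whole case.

577 cases

2DS/H = 2·13,200·240/19 = 333,473.68
EOQ = √333,473.68 ≈ 577.47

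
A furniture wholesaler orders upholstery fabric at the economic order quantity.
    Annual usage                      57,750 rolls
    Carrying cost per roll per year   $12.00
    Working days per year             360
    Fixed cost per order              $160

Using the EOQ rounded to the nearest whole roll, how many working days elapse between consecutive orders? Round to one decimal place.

Optimal lot size Q* = (2 × 57,750 × $160 / $12)^½ ≈ 1,240.97 → Q = 1,241 rolls
T = Q/D × 360 days = 1,241/57,750 × 360 = 7.736 days

7.7 days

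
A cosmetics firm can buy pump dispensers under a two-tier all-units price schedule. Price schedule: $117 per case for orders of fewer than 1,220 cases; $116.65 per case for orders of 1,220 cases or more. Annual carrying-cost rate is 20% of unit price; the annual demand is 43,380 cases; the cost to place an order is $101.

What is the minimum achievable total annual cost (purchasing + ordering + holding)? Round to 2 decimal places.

$5,078,099.60

H₁ = 20%×$117 = $23.4000;  H₂ = 20%×$116.65 = $23.3300
EOQ₁ = √(2×43,380×101/23.4000) = 611.95  (< 1,220, feasible at tier 1)
EOQ₂ = √(2×43,380×101/23.3300) = 612.86  (< 1,220 → use Q = 1,220 at tier-2 price)
TC(tier 1 (EOQ₁), Q≈611.9) = $5,089,779.52
TC(tier 2, Q≈1,220.0) = $5,078,099.60
Minimum at tier 2: $5,078,099.60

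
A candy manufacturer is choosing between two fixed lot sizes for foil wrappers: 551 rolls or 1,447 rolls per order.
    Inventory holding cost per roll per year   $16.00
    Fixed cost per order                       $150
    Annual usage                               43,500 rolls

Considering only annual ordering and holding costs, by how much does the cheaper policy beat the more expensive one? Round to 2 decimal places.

$164.78

Annual cost at Q: ordering D·S/Q plus holding Q·H/2.
TC(551) = (43,500/551)×150 + (551/2)×16 = $16,250.11
TC(1,447) = (43,500/1,447)×150 + (1,447/2)×16 = $16,085.33
Cheaper: Q = 1,447.  Difference = $164.78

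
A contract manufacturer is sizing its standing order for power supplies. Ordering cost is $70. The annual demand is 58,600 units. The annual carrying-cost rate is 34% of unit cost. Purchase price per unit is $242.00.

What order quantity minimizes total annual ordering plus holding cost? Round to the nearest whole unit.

Carrying cost H = $242 × 34% = $82.2800/unit/yr
Optimal lot size Q* = (2 × 58,600 × $70 / $82.28)^½ ≈ 315.77

316 units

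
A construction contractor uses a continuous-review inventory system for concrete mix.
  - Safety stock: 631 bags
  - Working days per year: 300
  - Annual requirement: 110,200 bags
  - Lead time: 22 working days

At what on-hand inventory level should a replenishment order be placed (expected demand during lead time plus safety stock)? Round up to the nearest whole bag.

8,713 bags

Daily demand d = 110,200 / 300 = 367.333 bags/day
Demand during lead time = 367.333 × 22 = 8,081.33
Reorder point = 8,081.33 + 631 = 8,712.33 → round up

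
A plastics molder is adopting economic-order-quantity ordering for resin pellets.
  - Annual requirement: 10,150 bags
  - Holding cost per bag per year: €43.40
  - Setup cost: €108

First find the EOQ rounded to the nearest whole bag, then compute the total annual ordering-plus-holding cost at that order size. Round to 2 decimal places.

Q* = √(2·D·S / H) = √(2·10,150·108 / 43.4) = √50,516.1 ≈ 224.76 → Q = 225 bags
Annual ordering cost = (D/Q)·S = (10,150/225) × 108 = €4,872.00
Annual holding cost  = (Q/2)·H = (225/2) × 43.4 = €4,882.50
Total = €4,872.00 + €4,882.50 = €9,754.50

€9,754.50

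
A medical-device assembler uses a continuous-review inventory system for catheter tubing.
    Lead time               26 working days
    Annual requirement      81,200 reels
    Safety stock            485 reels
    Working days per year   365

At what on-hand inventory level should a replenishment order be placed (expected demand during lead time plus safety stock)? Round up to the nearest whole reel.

Daily demand d = 81,200 / 365 = 222.466 reels/day
Demand during lead time = 222.466 × 26 = 5,784.11
Reorder point = 5,784.11 + 485 = 6,269.11 → round up

6,270 reels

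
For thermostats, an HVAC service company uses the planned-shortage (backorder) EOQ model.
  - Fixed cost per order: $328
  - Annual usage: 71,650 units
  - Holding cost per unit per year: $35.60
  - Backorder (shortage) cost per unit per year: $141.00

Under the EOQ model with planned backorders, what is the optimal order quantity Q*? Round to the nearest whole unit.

Basic EOQ = √(2·71,650·328/35.6) = 1,149.040
Backorder adjustment √((H+b)/b) = √((35.6+141)/141) = 1.1191
Q* = 1,149.040 × 1.1191 ≈ 1,285.94

1,286 units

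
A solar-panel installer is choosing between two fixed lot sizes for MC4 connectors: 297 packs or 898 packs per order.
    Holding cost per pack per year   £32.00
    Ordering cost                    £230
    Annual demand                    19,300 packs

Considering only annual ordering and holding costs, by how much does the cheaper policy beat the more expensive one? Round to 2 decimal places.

£386.92

Annual cost at Q: ordering D·S/Q plus holding Q·H/2.
TC(297) = (19,300/297)×230 + (297/2)×32 = £19,698.13
TC(898) = (19,300/898)×230 + (898/2)×32 = £19,311.21
|ΔTC| = |£19,698.13 − £19,311.21| = £386.92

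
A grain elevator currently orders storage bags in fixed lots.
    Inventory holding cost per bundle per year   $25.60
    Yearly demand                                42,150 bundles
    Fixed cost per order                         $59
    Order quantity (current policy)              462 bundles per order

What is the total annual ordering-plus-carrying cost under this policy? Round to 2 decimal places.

Annual ordering cost = (D/Q)·S = (42,150/462) × 59 = $5,382.79
Annual holding cost  = (Q/2)·H = (462/2) × 25.6 = $5,913.60
Total = $5,382.79 + $5,913.60 = $11,296.39

$11,296.39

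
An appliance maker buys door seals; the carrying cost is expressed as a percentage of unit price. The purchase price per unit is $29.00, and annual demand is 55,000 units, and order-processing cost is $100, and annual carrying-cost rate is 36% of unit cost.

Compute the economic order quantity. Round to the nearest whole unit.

Carrying cost H = $29 × 36% = $10.4400/unit/yr
2DS/H = 2·55,000·100/10.44 = 1,053,639.85
EOQ = √1,053,639.85 ≈ 1,026.47

1,026 units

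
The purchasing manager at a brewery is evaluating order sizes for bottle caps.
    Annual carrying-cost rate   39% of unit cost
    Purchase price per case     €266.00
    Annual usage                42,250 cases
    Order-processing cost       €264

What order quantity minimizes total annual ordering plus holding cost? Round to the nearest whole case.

H = i·C = 0.39 × €266 = €103.7400 per case-year
Optimal lot size Q* = (2 × 42,250 × €264 / €103.74)^½ ≈ 463.72

464 cases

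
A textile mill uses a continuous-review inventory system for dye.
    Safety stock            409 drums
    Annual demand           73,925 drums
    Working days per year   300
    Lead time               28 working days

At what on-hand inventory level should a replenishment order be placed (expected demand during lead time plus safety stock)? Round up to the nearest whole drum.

Daily demand d = 73,925 / 300 = 246.417 drums/day
Demand during lead time = 246.417 × 28 = 6,899.67
Reorder point = 6,899.67 + 409 = 7,308.67 → round up

7,309 drums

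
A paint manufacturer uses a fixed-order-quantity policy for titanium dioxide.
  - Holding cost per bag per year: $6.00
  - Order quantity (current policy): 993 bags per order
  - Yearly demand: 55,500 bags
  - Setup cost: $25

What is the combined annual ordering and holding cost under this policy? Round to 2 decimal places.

$4,376.28

Annual ordering cost = (D/Q)·S = (55,500/993) × 25 = $1,397.28
Annual holding cost  = (Q/2)·H = (993/2) × 6 = $2,979.00
Total = $1,397.28 + $2,979.00 = $4,376.28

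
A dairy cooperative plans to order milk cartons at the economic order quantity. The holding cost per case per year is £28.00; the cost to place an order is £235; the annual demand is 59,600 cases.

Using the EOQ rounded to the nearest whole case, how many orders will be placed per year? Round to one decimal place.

59.6 orders per year

2DS/H = 2·59,600·235/28 = 1,000,428.57
EOQ = √1,000,428.57 ≈ 1,000.21 → Q = 1,000
N = D/Q = 59,600/1,000 ≈ 59.600 orders/yr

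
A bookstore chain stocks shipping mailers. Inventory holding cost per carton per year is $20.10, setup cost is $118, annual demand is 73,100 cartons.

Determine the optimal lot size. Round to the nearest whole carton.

2DS/H = 2·73,100·118/20.1 = 858,288.56
EOQ = √858,288.56 ≈ 926.44

926 cartons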